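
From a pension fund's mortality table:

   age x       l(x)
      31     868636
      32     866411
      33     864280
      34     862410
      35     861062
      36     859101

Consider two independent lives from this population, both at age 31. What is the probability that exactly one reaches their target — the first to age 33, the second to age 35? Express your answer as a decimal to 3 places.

0.014

p₁ = l(33)/l(31) = 864280/868636 = 0.994985; p₂ = l(35)/l(31) = 861062/868636 = 0.991281.
P(exactly one) = p₁(1−p₂) + (1−p₁)p₂ = 0.008675 + 0.004971 = 0.013647.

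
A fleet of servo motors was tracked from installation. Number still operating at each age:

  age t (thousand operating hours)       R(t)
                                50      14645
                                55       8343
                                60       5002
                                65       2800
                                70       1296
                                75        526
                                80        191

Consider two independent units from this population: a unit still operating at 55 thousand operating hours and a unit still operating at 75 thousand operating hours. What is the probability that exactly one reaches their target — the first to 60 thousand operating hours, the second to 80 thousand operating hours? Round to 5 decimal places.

0.52725

p₁ = R(60)/R(55) = 5002/8343 = 0.599545; p₂ = R(80)/R(75) = 191/526 = 0.363118.
P(exactly one) = p₁(1−p₂) + (1−p₁)p₂ = 0.381839 + 0.145412 = 0.527252.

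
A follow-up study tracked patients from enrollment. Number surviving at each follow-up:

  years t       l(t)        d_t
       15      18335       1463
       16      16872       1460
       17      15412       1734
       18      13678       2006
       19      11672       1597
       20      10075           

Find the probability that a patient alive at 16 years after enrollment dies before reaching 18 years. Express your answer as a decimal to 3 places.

P(die before 18 | alive at 16) = 1 − l(18)/l(16) = 1 − 13678/16872 = (3194)/16872 = 0.189308.

0.189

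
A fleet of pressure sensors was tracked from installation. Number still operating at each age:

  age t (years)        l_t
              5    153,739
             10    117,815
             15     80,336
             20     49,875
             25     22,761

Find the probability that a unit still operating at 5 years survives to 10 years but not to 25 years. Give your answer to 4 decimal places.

This is the probability of reaching 10 but not 25, conditional on being operational at 5: (l_10 − l_25) / l_5.
= (117,815 − 22,761) / 153,739 = 95,054 / 153,739 = 0.618282.

0.6183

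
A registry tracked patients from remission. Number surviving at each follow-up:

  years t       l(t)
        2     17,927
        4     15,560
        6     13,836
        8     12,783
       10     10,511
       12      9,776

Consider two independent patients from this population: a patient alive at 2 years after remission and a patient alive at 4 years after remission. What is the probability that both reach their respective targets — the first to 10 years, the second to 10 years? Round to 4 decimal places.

p₁ = l(10)/l(2) = 10,511/17,927 = 0.586322; p₂ = l(10)/l(4) = 10,511/15,560 = 0.675514.
P(both) = p₁ × p₂ = 0.586322 × 0.675514 = 0.396069.

0.3961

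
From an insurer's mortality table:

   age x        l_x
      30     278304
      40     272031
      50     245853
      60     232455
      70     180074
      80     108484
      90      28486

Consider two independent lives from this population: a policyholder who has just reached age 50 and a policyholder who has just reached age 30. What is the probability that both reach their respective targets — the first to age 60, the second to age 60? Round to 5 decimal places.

0.78974

p₁ = l_60/l_50 = 232455/245853 = 0.945504; p₂ = l_60/l_30 = 232455/278304 = 0.835256.
P(both) = p₁ × p₂ = 0.945504 × 0.835256 = 0.789738.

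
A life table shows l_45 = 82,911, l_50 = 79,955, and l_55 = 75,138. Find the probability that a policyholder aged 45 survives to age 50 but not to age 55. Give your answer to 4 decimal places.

0.0581

We want 5|5q45 = (l_50 − l_55)/l_45.
This is the probability of reaching 50 but not 55, conditional on being alive at 45: (l_50 − l_55) / l_45.
= (79,955 − 75,138) / 82,911 = 4,817 / 82,911 = 0.058098.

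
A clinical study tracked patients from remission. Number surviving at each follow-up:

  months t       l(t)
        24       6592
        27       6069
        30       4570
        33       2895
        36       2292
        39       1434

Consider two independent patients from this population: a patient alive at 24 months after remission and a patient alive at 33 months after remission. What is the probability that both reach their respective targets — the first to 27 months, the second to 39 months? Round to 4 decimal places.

p₁ = l(27)/l(24) = 6069/6592 = 0.920661; p₂ = l(39)/l(33) = 1434/2895 = 0.495337.
P(both) = p₁ × p₂ = 0.920661 × 0.495337 = 0.456037.

0.4560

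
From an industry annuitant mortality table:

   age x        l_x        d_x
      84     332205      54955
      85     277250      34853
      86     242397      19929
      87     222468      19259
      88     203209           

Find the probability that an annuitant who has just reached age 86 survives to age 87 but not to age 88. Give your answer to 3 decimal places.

0.079

This is the probability of reaching 87 but not 88, conditional on being alive at 86: (l_87 − l_88) / l_86.
= (222468 − 203209) / 242397 = 19259 / 242397 = 0.079452.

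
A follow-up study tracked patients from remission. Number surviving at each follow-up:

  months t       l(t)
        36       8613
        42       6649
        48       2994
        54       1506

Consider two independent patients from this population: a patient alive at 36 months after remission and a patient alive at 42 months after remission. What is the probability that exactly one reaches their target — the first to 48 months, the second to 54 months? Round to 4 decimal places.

0.4166

p₁ = l(48)/l(36) = 2994/8613 = 0.347614; p₂ = l(54)/l(42) = 1506/6649 = 0.226500.
P(exactly one) = p₁(1−p₂) + (1−p₁)p₂ = 0.268879 + 0.147765 = 0.416645.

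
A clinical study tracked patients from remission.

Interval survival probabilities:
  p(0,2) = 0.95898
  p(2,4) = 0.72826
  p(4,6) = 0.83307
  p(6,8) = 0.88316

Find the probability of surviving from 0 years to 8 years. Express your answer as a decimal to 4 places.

Chaining the interval survival probabilities: 0.95898 × 0.72826 × 0.83307 × 0.88316.
= 0.513827.

0.5138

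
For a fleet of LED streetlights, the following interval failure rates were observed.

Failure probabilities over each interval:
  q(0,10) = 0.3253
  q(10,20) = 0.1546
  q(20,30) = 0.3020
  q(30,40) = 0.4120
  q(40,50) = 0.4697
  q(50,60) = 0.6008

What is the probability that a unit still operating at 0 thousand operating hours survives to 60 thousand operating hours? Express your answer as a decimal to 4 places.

P(survive 0→60) = (1 − 0.3253) × (1 − 0.1546) × (1 − 0.3020) × (1 − 0.4120) × (1 − 0.4697) × (1 − 0.6008).
= 0.6747 × 0.8454 × 0.6980 × 0.5880 × 0.5303 × 0.3992 = 0.049558.

0.0496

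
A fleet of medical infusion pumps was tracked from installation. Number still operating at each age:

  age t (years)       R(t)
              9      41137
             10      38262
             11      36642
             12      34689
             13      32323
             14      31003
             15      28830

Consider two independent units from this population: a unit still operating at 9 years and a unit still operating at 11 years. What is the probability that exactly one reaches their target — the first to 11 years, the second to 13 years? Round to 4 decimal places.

0.2014

p₁ = R(11)/R(9) = 36642/41137 = 0.890731; p₂ = R(13)/R(11) = 32323/36642 = 0.882130.
P(exactly one) = p₁(1−p₂) + (1−p₁)p₂ = 0.104990 + 0.096389 = 0.201380.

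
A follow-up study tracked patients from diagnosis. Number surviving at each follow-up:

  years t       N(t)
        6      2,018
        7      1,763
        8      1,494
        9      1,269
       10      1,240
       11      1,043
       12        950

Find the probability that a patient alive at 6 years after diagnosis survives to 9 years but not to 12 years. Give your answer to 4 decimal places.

0.1581

This is the probability of reaching 9 but not 12, conditional on being alive at 6: (N(9) − N(12)) / N(6).
= (1,269 − 950) / 2,018 = 319 / 2,018 = 0.158077.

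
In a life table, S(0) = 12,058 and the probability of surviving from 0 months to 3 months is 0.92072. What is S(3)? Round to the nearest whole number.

11102

S(3) = S(0) × p = 12,058 × 0.92072 = 11102.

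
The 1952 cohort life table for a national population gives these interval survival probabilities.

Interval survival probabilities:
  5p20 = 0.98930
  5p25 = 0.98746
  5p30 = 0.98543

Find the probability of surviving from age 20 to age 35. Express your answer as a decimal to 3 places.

0.963

Chaining the interval survival probabilities: 0.98930 × 0.98746 × 0.98543.
= 0.962661.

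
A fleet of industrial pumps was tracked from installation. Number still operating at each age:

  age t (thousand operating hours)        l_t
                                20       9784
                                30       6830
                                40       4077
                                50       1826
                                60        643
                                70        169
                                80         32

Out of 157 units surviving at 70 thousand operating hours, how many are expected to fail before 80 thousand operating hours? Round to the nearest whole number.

127

The relevant probability is 1 − 32/169 = 0.810651.
Expected number = 157 × 0.810651 = 127.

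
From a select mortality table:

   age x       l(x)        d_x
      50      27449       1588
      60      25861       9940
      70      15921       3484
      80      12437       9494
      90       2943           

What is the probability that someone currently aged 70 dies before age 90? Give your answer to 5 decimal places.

0.81515

P(die before 90 | alive at 70) = 1 − l(90)/l(70) = 1 − 2943/15921 = (12978)/15921 = 0.815150.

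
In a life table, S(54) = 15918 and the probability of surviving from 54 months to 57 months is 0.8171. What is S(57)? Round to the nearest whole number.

S(57) = S(54) × p = 15918 × 0.8171 = 13007.

13007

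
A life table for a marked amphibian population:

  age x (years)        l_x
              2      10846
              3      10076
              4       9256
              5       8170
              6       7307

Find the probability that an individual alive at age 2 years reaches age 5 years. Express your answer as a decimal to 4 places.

The conditional survival probability is l_5/l_2 = 8170/10846 = 0.753273.

0.7533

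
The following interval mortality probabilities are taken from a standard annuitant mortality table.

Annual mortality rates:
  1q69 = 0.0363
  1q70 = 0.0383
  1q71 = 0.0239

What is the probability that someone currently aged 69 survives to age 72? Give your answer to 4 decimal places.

0.9046

Survival from 69 to 72 is the product of surviving each interval: (1 − 0.0363) × (1 − 0.0383) × (1 − 0.0239).
= 0.9637 × 0.9617 × 0.9761 = 0.904640.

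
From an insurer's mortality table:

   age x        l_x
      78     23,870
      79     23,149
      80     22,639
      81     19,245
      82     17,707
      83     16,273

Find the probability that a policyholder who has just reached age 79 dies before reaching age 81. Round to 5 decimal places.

0.16865

P(die before 81 | alive at 79) = 1 − l_81/l_79 = 1 − 19,245/23,149 = (3,904)/23,149 = 0.168647.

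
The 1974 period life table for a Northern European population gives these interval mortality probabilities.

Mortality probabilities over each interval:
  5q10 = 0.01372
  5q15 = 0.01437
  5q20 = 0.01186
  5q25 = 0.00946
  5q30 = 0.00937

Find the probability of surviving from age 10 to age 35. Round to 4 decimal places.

The overall survival probability is (1 − 0.01372) × (1 − 0.01437) × (1 − 0.01186) × (1 − 0.00946) × (1 − 0.00937).
= 0.98628 × 0.98563 × 0.98814 × 0.99054 × 0.99063 = 0.942575.

0.9426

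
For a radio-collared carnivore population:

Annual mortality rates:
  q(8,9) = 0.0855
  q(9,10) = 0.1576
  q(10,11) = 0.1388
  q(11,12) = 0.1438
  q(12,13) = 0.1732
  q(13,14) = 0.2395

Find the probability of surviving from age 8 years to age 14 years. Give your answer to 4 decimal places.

P(survive 8→14) = (1 − 0.0855) × (1 − 0.1576) × (1 − 0.1388) × (1 − 0.1438) × (1 − 0.1732) × (1 − 0.2395).
= 0.9145 × 0.8424 × 0.8612 × 0.8562 × 0.8268 × 0.7605 = 0.357175.

0.3572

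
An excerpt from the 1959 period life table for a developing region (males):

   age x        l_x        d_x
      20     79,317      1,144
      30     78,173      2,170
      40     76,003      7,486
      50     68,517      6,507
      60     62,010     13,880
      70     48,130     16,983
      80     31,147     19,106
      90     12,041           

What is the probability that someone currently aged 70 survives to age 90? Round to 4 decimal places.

The conditional survival probability is l_90/l_70 = 12,041/48,130 = 0.250177.

0.2502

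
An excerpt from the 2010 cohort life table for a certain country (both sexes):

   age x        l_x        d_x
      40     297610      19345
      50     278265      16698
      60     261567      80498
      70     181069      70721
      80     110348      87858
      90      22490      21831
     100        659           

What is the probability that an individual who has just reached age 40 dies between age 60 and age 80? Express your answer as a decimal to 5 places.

0.50811

We want 20|20q40 = (l_60 − l_80)/l_40.
This is the probability of reaching 60 but not 80, conditional on being alive at 40: (l_60 − l_80) / l_40.
= (261567 − 110348) / 297610 = 151219 / 297610 = 0.508111.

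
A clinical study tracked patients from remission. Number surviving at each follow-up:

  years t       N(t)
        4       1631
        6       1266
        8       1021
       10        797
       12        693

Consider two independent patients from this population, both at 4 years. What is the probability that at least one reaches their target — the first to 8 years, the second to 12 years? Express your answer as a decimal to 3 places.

p₁ = N(8)/N(4) = 1021/1631 = 0.625996; p₂ = N(12)/N(4) = 693/1631 = 0.424893.
P(at least one) = 1 − (1−p₁)(1−p₂) = 1 − 0.374004 × 0.575107 = 0.784908.

0.785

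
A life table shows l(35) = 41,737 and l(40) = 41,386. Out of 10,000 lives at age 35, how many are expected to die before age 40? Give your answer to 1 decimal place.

84.1

The relevant probability is 1 − 41,386/41,737 = 0.008410.
Expected number = 10,000 × 0.008410 = 84.1.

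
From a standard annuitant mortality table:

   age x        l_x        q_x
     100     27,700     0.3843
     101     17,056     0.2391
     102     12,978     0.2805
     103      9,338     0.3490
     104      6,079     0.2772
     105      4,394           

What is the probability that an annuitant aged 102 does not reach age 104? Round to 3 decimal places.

P(die before 104 | alive at 102) = 1 − l_104/l_102 = 1 − 6,079/12,978 = (6,899)/12,978 = 0.531592.

0.532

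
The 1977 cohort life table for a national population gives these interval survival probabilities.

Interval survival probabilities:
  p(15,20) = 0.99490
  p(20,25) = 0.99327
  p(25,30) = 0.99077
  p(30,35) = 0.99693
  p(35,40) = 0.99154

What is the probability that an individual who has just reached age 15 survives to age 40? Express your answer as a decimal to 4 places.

0.9678

The overall survival probability is 0.99490 × 0.99327 × 0.99077 × 0.99693 × 0.99154.
= 0.967820.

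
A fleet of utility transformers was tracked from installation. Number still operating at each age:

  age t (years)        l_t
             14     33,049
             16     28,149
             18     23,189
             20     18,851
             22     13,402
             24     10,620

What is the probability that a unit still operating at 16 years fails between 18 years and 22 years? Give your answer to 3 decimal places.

0.348

This is the probability of reaching 18 but not 22, conditional on being operational at 16: (l_18 − l_22) / l_16.
= (23,189 − 13,402) / 28,149 = 9,787 / 28,149 = 0.347686.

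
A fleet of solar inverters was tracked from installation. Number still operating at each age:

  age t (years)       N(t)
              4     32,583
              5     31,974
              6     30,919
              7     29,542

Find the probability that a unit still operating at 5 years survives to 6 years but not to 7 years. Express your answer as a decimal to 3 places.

0.043

This is the probability of reaching 6 but not 7, conditional on being operational at 5: (N(6) − N(7)) / N(5).
= (30,919 − 29,542) / 31,974 = 1,377 / 31,974 = 0.043066.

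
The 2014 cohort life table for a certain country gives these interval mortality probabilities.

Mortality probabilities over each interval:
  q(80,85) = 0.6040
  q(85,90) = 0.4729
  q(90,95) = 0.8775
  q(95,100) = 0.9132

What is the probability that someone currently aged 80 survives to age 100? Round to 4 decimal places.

0.0022

Chaining the interval survival probabilities: (1 − 0.6040) × (1 − 0.4729) × (1 − 0.8775) × (1 − 0.9132).
= 0.3960 × 0.5271 × 0.1225 × 0.0868 = 0.002219.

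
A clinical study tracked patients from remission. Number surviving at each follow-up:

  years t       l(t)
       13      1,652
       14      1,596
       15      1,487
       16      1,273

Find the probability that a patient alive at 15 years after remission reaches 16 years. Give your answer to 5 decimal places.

0.85609

The conditional survival probability is l(16)/l(15) = 1,273/1,487 = 0.856086.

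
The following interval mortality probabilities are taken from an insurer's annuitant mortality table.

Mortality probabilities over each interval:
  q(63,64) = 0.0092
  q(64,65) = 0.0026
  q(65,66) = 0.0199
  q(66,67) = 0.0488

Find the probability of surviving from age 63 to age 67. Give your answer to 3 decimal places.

0.921

Chaining the interval survival probabilities: (1 − 0.0092) × (1 − 0.0026) × (1 − 0.0199) × (1 − 0.0488).
= 0.9908 × 0.9974 × 0.9801 × 0.9512 = 0.921293.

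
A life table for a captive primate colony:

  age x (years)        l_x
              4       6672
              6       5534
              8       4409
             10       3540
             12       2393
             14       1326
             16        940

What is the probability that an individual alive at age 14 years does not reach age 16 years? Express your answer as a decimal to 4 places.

P(die before 16 | alive at 14) = 1 − l_16/l_14 = 1 − 940/1326 = (386)/1326 = 0.291101.

0.2911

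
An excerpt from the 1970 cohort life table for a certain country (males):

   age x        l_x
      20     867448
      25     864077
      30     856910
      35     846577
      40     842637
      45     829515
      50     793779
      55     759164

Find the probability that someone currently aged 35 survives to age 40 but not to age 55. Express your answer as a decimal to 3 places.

0.099

We want 5|15q35 = (l_40 − l_55)/l_35.
This is the probability of reaching 40 but not 55, conditional on being alive at 35: (l_40 − l_55) / l_35.
= (842637 − 759164) / 846577 = 83473 / 846577 = 0.098601.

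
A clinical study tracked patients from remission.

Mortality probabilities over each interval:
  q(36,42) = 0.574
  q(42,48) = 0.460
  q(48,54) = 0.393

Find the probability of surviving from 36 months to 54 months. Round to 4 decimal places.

0.1396

P(survive 36→54) = (1 − 0.574) × (1 − 0.460) × (1 − 0.393).
= 0.426 × 0.540 × 0.607 = 0.139634.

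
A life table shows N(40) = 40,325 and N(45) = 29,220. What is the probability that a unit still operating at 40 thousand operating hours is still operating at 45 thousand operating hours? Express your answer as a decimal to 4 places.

The conditional survival probability is N(45)/N(40) = 29,220/40,325 = 0.724613.

0.7246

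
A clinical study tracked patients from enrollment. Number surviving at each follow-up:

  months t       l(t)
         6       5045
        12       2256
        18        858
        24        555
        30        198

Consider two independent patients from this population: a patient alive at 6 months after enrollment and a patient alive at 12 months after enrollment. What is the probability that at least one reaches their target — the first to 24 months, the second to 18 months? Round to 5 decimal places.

0.44849

p₁ = l(24)/l(6) = 555/5045 = 0.110010; p₂ = l(18)/l(12) = 858/2256 = 0.380319.
P(at least one) = 1 − (1−p₁)(1−p₂) = 1 − 0.889990 × 0.619681 = 0.448490.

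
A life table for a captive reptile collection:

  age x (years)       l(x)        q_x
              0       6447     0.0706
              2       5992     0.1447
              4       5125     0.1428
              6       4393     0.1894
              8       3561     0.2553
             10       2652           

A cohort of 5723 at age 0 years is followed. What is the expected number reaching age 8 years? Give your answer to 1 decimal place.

The relevant probability is 3561/6447 = 0.552350.
Expected number = 5723 × 0.552350 = 3161.1.

3161.1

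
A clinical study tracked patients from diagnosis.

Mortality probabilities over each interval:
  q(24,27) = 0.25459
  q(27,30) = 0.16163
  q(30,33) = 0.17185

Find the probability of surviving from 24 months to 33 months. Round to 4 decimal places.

The overall survival probability is (1 − 0.25459) × (1 − 0.16163) × (1 − 0.17185).
= 0.74541 × 0.83837 × 0.82815 = 0.517535.

0.5175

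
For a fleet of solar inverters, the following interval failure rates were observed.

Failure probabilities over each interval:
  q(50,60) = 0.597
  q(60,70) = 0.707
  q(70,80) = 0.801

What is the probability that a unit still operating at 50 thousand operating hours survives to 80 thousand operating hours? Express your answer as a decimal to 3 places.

0.023

P(survive 50→80) = (1 − 0.597) × (1 − 0.707) × (1 − 0.801).
= 0.403 × 0.293 × 0.199 = 0.023498.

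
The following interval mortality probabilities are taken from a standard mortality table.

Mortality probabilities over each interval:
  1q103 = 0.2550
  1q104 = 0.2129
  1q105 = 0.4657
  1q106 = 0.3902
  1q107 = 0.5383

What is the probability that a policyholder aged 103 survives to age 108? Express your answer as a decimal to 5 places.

The overall survival probability is (1 − 0.2550) × (1 − 0.2129) × (1 − 0.4657) × (1 − 0.3902) × (1 − 0.5383).
= 0.7450 × 0.7871 × 0.5343 × 0.6098 × 0.4617 = 0.088210.

0.08821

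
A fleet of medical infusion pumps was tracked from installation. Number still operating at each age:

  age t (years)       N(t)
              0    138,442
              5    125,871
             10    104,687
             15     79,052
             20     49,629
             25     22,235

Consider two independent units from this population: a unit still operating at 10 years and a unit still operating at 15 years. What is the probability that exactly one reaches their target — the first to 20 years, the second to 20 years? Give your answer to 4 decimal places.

p₁ = N(20)/N(10) = 49,629/104,687 = 0.474070; p₂ = N(20)/N(15) = 49,629/79,052 = 0.627802.
P(exactly one) = p₁(1−p₂) + (1−p₁)p₂ = 0.176448 + 0.330180 = 0.506628.

0.5066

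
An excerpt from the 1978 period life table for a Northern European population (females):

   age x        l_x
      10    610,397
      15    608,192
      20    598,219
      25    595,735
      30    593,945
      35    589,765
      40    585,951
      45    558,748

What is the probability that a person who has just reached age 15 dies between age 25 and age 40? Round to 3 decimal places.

0.016

This is the probability of reaching 25 but not 40, conditional on being alive at 15: (l_25 − l_40) / l_15.
= (595,735 − 585,951) / 608,192 = 9,784 / 608,192 = 0.016087.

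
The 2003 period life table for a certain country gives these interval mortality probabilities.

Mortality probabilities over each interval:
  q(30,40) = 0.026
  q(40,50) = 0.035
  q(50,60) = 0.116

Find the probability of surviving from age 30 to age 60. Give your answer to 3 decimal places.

The overall survival probability is (1 − 0.026) × (1 − 0.035) × (1 − 0.116).
= 0.974 × 0.965 × 0.884 = 0.830880.

0.831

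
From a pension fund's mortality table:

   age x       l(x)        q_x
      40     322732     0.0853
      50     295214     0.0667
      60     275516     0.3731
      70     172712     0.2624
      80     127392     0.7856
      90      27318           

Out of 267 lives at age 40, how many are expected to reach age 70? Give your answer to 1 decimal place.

142.9

The relevant probability is 172712/322732 = 0.535156.
Expected number = 267 × 0.535156 = 142.9.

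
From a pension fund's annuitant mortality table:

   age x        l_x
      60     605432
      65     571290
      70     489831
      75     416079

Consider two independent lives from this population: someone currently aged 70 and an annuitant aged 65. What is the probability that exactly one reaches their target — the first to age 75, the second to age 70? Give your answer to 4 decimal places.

p₁ = l_75/l_70 = 416079/489831 = 0.849434; p₂ = l_70/l_65 = 489831/571290 = 0.857412.
P(exactly one) = p₁(1−p₂) + (1−p₁)p₂ = 0.121119 + 0.129097 = 0.250216.

0.2502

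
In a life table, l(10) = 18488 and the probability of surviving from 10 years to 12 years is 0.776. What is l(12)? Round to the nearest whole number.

l(12) = l(10) × p = 18488 × 0.776 = 14347.

14347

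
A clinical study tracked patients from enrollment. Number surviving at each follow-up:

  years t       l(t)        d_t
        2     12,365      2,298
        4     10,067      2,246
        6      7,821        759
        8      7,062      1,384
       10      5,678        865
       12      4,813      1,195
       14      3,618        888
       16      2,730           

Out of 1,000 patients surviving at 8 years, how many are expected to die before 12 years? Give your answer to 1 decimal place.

318.5

The relevant probability is 1 − 4,813/7,062 = 0.318465.
Expected number = 1,000 × 0.318465 = 318.5.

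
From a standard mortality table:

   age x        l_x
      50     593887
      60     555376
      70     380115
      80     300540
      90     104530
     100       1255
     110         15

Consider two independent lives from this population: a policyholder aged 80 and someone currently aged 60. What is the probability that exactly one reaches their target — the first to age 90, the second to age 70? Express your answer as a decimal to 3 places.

p₁ = l_90/l_80 = 104530/300540 = 0.347807; p₂ = l_70/l_60 = 380115/555376 = 0.684428.
P(exactly one) = p₁(1−p₂) + (1−p₁)p₂ = 0.109758 + 0.446379 = 0.556137.

0.556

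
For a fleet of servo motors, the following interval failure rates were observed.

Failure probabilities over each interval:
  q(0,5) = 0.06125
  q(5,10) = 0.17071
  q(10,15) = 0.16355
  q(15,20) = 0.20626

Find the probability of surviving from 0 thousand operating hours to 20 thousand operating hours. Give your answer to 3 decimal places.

P(survive 0→20) = (1 − 0.06125) × (1 − 0.17071) × (1 − 0.16355) × (1 − 0.20626).
= 0.93875 × 0.82929 × 0.83645 × 0.79374 = 0.516862.

0.517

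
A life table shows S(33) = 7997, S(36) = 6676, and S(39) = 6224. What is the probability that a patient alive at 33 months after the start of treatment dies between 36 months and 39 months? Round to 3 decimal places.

0.057

This is the probability of reaching 36 but not 39, conditional on being alive at 33: (S(36) − S(39)) / S(33).
= (6676 − 6224) / 7997 = 452 / 7997 = 0.056521.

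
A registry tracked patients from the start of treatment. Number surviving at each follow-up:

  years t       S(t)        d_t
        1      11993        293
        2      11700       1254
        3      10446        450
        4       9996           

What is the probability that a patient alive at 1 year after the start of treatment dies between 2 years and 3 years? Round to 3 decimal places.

This is the probability of reaching 2 but not 3, conditional on being alive at 1: (S(2) − S(3)) / S(1).
= (11700 − 10446) / 11993 = 1254 / 11993 = 0.104561.

0.105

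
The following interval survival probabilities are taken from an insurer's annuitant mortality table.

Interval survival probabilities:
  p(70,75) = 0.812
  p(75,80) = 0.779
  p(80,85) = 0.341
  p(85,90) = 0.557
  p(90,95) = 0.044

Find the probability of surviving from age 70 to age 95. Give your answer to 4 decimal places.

The overall survival probability is 0.812 × 0.779 × 0.341 × 0.557 × 0.044.
= 0.005286.

0.0053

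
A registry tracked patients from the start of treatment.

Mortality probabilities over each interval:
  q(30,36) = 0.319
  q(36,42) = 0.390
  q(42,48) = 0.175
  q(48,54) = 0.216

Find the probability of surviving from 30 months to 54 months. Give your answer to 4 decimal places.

0.2687

P(survive 30→54) = (1 − 0.319) × (1 − 0.390) × (1 − 0.175) × (1 − 0.216).
= 0.681 × 0.610 × 0.825 × 0.784 = 0.268687.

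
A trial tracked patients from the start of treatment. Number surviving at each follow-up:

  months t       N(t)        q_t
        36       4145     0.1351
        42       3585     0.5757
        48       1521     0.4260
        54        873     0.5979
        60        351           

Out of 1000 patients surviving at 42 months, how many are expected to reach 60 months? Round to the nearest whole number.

The relevant probability is 351/3585 = 0.097908.
Expected number = 1000 × 0.097908 = 98.

98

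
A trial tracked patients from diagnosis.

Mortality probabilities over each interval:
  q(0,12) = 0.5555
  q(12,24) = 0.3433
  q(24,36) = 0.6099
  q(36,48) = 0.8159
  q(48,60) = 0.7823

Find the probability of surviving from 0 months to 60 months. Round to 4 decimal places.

0.0046

Chaining the interval survival probabilities: (1 − 0.5555) × (1 − 0.3433) × (1 − 0.6099) × (1 − 0.8159) × (1 − 0.7823).
= 0.4445 × 0.6567 × 0.3901 × 0.1841 × 0.2177 = 0.004564.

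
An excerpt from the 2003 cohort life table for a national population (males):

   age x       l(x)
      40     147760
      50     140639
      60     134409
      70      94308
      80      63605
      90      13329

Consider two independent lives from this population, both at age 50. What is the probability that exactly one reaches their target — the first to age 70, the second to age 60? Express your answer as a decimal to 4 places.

0.3445

p₁ = l(70)/l(50) = 94308/140639 = 0.670568; p₂ = l(60)/l(50) = 134409/140639 = 0.955702.
P(exactly one) = p₁(1−p₂) + (1−p₁)p₂ = 0.029705 + 0.314839 = 0.344544.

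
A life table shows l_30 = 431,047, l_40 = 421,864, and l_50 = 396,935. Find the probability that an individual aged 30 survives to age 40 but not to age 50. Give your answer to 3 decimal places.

This is the probability of reaching 40 but not 50, conditional on being alive at 30: (l_40 − l_50) / l_30.
= (421,864 − 396,935) / 431,047 = 24,929 / 431,047 = 0.057834.

0.058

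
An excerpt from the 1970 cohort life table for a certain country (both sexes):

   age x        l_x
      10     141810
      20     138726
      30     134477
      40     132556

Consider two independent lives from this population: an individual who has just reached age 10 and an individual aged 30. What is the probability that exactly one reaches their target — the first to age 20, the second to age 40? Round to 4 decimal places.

p₁ = l_20/l_10 = 138726/141810 = 0.978253; p₂ = l_40/l_30 = 132556/134477 = 0.985715.
P(exactly one) = p₁(1−p₂) + (1−p₁)p₂ = 0.013974 + 0.021436 = 0.035411.

0.0354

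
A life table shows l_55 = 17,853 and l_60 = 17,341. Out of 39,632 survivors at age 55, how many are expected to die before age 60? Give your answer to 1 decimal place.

1136.6

The relevant probability is 1 − 17,341/17,853 = 0.028679.
Expected number = 39,632 × 0.028679 = 1136.6.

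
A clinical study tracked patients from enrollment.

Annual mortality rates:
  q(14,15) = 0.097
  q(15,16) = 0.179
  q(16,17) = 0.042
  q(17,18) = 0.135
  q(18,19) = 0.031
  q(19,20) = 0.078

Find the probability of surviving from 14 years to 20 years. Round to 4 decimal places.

0.5489

P(survive 14→20) = (1 − 0.097) × (1 − 0.179) × (1 − 0.042) × (1 − 0.135) × (1 − 0.031) × (1 − 0.078).
= 0.903 × 0.821 × 0.958 × 0.865 × 0.969 × 0.922 = 0.548867.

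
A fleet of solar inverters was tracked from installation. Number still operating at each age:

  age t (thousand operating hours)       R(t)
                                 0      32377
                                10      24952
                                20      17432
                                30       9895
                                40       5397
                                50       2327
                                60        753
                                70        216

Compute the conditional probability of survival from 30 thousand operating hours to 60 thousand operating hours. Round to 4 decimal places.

The conditional survival probability is R(60)/R(30) = 753/9895 = 0.076099.

0.0761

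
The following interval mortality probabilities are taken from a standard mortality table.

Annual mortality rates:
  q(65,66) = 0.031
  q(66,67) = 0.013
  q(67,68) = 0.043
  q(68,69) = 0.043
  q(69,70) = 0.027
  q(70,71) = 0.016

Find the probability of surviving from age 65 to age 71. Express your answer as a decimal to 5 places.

Survival from 65 to 71 is the product of surviving each interval: (1 − 0.031) × (1 − 0.013) × (1 − 0.043) × (1 − 0.043) × (1 − 0.027) × (1 − 0.016).
= 0.969 × 0.987 × 0.957 × 0.957 × 0.973 × 0.984 = 0.838635.

0.83863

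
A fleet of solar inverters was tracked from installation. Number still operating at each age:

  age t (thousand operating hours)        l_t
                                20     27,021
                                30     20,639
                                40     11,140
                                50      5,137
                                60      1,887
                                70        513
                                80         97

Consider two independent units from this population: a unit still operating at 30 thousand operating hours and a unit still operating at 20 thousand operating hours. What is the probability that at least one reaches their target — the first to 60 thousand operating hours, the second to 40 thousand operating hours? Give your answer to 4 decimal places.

p₁ = l_60/l_30 = 1,887/20,639 = 0.091429; p₂ = l_40/l_20 = 11,140/27,021 = 0.412272.
P(at least one) = 1 − (1−p₁)(1−p₂) = 1 − 0.908571 × 0.587728 = 0.466007.

0.4660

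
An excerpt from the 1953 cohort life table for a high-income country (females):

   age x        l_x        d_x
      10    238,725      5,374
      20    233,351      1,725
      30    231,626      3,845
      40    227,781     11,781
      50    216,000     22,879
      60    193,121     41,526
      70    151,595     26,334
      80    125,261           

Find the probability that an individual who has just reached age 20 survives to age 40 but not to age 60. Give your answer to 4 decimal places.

We want 20|20q20 = (l_40 − l_60)/l_20.
This is the probability of reaching 40 but not 60, conditional on being alive at 20: (l_40 − l_60) / l_20.
= (227,781 − 193,121) / 233,351 = 34,660 / 233,351 = 0.148532.

0.1485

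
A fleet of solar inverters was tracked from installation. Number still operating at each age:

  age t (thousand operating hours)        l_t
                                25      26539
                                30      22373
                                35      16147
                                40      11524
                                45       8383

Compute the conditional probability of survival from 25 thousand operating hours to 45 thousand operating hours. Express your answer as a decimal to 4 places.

0.3159

The conditional survival probability is l_45/l_25 = 8383/26539 = 0.315875.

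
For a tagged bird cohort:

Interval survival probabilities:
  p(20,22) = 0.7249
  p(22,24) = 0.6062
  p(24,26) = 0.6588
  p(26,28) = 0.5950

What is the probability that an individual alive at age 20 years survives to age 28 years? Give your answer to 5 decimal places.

Chaining the interval survival probabilities: 0.7249 × 0.6062 × 0.6588 × 0.5950.
= 0.172252.

0.17225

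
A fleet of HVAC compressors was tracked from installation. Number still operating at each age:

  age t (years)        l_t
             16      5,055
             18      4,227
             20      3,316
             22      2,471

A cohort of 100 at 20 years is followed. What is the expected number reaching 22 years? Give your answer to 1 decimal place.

74.5

The relevant probability is 2,471/3,316 = 0.745175.
Expected number = 100 × 0.745175 = 74.5.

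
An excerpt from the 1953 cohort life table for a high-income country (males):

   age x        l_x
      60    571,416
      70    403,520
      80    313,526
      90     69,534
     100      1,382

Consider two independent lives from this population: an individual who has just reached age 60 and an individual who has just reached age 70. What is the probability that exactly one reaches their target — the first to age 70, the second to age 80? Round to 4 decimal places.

p₁ = l_70/l_60 = 403,520/571,416 = 0.706176; p₂ = l_80/l_70 = 313,526/403,520 = 0.776978.
P(exactly one) = p₁(1−p₂) + (1−p₁)p₂ = 0.157493 + 0.228295 = 0.385788.

0.3858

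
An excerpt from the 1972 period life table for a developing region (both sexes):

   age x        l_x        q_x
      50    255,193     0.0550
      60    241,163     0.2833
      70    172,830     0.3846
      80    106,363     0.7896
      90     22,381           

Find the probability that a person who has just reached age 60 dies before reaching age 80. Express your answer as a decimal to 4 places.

P(die before 80 | alive at 60) = 1 − l_80/l_60 = 1 − 106,363/241,163 = (134,800)/241,163 = 0.558958.

0.5590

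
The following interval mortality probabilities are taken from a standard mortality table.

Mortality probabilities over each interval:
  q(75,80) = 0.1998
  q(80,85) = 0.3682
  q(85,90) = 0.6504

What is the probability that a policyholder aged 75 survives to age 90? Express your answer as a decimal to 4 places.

0.1767

P(survive 75→90) = (1 − 0.1998) × (1 − 0.3682) × (1 − 0.6504).
= 0.8002 × 0.6318 × 0.3496 = 0.176746.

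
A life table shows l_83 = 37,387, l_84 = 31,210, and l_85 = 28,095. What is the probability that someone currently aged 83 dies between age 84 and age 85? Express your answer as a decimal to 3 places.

0.083

We want 1|1q83 = (l_84 − l_85)/l_83.
This is the probability of reaching 84 but not 85, conditional on being alive at 83: (l_84 − l_85) / l_83.
= (31,210 − 28,095) / 37,387 = 3,115 / 37,387 = 0.083318.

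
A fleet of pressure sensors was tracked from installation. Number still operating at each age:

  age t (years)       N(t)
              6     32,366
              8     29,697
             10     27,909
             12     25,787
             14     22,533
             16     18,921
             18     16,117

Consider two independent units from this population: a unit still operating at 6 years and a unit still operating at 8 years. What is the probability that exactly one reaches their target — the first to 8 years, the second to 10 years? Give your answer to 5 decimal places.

p₁ = N(8)/N(6) = 29,697/32,366 = 0.917537; p₂ = N(10)/N(8) = 27,909/29,697 = 0.939792.
P(exactly one) = p₁(1−p₂) + (1−p₁)p₂ = 0.055243 + 0.077498 = 0.132741.

0.13274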